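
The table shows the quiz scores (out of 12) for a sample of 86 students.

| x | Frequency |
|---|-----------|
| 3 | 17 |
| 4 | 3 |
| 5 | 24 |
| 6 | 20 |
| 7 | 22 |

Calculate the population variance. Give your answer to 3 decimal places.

Values: 3, 4, 5, 6, 7
n = 86, Σfx = 457, mean = 5.3140
Σfx² = 2599
Σf(x − x̄)² = Σfx² − (Σfx)²/n = 2599 − 457²/86 = 170.5233
Population variance = 170.5233 / 86 = 1.9828

1.983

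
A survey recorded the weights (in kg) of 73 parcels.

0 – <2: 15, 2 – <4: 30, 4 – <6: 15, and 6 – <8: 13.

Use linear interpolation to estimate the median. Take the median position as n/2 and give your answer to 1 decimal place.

Cumulative frequencies: 15, 45, 60, 73
n = 73; position = n/2 = 36.5.
This falls in the class 2 – <4: L = 2, F = 15, f = 30, h = 2.
Median ≈ 2 + ((36.5 − 15) / 30) × 2 = 3.4333

3.4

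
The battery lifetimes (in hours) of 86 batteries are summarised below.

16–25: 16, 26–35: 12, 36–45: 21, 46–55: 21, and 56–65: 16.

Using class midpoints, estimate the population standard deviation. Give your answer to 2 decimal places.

13.64

Midpoints: 20.5, 30.5, 40.5, 50.5, 60.5
n = 86, Σfm = 3573, mean = 41.5465
Σfm² = 164451.5
Σf(m − x̄)² = Σfm² − (Σfm)²/n = 164451.5 − 3573²/86 = 16005.8140
Population variance = 16005.8140 / 86 = 186.1141
Standard deviation = √186.1141 = 13.6424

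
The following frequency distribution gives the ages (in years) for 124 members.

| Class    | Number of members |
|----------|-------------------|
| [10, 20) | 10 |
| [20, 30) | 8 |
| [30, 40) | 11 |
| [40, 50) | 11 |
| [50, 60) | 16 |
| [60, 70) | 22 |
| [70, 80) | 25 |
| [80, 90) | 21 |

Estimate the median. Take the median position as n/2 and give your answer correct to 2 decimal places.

Cumulative frequencies: 10, 18, 29, 40, 56, 78, 103, 124
n = 124; position = n/2 = 62.
This falls in the class [60, 70): L = 60, F = 56, f = 22, h = 10.
Median ≈ 60 + ((62 − 56) / 22) × 10 = 62.7273

62.73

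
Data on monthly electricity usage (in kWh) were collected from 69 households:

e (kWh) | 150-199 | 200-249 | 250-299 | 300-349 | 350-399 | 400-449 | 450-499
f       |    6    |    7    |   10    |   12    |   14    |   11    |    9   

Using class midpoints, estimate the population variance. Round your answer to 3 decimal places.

8137.996

Midpoints: 174.5, 224.5, 274.5, 324.5, 374.5, 424.5, 474.5
n = 69, Σfm = 23440.5, mean = 339.7174
Σfm² = 8524667.25
Σf(m − x̄)² = Σfm² − (Σfm)²/n = 8524667.25 − 23440.5²/69 = 561521.7391
Population variance = 561521.7391 / 69 = 8137.9962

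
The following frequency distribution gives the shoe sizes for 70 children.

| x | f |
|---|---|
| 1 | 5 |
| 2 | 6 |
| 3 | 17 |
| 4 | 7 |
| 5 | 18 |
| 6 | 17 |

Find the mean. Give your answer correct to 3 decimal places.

Values: 1, 2, 3, 4, 5, 6
Σfx = 5×1 + 6×2 + 17×3 + 7×4 + 18×5 + 17×6 = 288
n = Σf = 70
Mean = 288 / 70 = 4.1143

4.114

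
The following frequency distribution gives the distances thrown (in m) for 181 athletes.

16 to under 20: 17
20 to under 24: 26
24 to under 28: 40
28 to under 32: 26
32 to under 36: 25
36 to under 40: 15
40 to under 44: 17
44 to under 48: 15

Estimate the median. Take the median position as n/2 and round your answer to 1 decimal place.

Cumulative frequencies: 17, 43, 83, 109, 134, 149, 166, 181
n = 181; position = n/2 = 90.5.
This falls in the class 28 to under 32: L = 28, F = 83, f = 26, h = 4.
Median ≈ 28 + ((90.5 − 83) / 26) × 4 = 29.1538

29.2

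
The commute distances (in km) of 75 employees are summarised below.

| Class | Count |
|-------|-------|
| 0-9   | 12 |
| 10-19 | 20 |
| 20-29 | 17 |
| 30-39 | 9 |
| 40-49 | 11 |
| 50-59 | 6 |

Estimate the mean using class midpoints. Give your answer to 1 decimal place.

Midpoints: 4.5, 14.5, 24.5, 34.5, 44.5, 54.5
Σfm = 12×4.5 + 20×14.5 + 17×24.5 + 9×34.5 + 11×44.5 + 6×54.5 = 1887.5
n = Σf = 75
Mean = 1887.5 / 75 = 25.1667

25.2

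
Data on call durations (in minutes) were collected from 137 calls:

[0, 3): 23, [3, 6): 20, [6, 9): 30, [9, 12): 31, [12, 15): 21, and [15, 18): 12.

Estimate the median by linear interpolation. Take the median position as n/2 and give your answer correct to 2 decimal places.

8.55

Cumulative frequencies: 23, 43, 73, 104, 125, 137
n = 137; position = n/2 = 68.5.
This falls in the class [6, 9): L = 6, F = 43, f = 30, h = 3.
Median ≈ 6 + ((68.5 − 43) / 30) × 3 = 8.5500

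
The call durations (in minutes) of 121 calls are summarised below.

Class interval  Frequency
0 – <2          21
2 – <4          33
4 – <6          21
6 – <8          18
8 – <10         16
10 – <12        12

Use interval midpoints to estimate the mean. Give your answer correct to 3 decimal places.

Midpoints: 1, 3, 5, 7, 9, 11
Σfm = 21×1 + 33×3 + 21×5 + 18×7 + 16×9 + 12×11 = 627
n = Σf = 121
Mean = 627 / 121 = 5.1818

5.182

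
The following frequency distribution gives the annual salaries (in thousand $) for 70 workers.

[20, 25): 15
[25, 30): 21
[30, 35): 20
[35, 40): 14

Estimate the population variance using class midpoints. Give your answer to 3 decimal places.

26.944

Midpoints: 22.5, 27.5, 32.5, 37.5
n = 70, Σfm = 2090, mean = 29.8571
Σfm² = 64287.5
Σf(m − x̄)² = Σfm² − (Σfm)²/n = 64287.5 − 2090²/70 = 1886.0714
Population variance = 1886.0714 / 70 = 26.9439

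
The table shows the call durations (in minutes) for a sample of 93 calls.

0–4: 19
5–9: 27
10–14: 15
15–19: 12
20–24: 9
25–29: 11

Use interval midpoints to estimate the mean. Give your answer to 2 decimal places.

Midpoints: 2, 7, 12, 17, 22, 27
Σfm = 19×2 + 27×7 + 15×12 + 12×17 + 9×22 + 11×27 = 1106
n = Σf = 93
Mean = 1106 / 93 = 11.8925

11.89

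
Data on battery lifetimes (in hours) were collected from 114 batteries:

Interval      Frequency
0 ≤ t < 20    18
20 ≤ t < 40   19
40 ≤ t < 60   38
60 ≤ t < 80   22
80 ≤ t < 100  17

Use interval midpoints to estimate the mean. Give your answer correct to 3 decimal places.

50.175

Midpoints: 10, 30, 50, 70, 90
Σfm = 18×10 + 19×30 + 38×50 + 22×70 + 17×90 = 5720
n = Σf = 114
Mean = 5720 / 114 = 50.1754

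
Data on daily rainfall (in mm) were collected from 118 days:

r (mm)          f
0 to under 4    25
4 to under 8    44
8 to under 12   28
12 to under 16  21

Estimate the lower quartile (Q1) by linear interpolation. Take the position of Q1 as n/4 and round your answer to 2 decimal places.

4.41

Cumulative frequencies: 25, 69, 97, 118
n = 118; position = n/4 = 29.5.
This falls in the class 4 to under 8: L = 4, F = 25, f = 44, h = 4.
Lower quartile ≈ 4 + ((29.5 − 25) / 44) × 4 = 4.4091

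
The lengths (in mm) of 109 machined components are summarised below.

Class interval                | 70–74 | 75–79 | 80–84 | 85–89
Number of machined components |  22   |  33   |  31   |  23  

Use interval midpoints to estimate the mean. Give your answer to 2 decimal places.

Midpoints: 72, 77, 82, 87
Σfm = 22×72 + 33×77 + 31×82 + 23×87 = 8668
n = Σf = 109
Mean = 8668 / 109 = 79.5229

79.52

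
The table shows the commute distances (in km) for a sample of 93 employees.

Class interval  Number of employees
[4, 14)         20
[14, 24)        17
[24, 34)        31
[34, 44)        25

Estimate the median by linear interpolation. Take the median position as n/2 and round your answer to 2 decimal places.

27.06

Cumulative frequencies: 20, 37, 68, 93
n = 93; position = n/2 = 46.5.
This falls in the class [24, 34): L = 24, F = 37, f = 31, h = 10.
Median ≈ 24 + ((46.5 − 37) / 31) × 10 = 27.0645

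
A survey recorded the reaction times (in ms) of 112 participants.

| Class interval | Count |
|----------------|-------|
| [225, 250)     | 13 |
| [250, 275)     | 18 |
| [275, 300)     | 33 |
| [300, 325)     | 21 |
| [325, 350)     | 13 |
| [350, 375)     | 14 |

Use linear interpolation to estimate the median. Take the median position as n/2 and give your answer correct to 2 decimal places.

293.94

Cumulative frequencies: 13, 31, 64, 85, 98, 112
n = 112; position = n/2 = 56.
This falls in the class [275, 300): L = 275, F = 31, f = 33, h = 25.
Median ≈ 275 + ((56 − 31) / 33) × 25 = 293.9394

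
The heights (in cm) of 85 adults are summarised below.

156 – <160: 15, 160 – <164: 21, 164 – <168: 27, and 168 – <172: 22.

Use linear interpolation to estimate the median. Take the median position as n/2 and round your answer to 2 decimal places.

164.96

Cumulative frequencies: 15, 36, 63, 85
n = 85; position = n/2 = 42.5.
This falls in the class 164 – <168: L = 164, F = 36, f = 27, h = 4.
Median ≈ 164 + ((42.5 − 36) / 27) × 4 = 164.9630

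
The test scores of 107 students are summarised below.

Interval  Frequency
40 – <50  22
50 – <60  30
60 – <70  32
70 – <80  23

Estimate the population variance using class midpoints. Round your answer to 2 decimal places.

Midpoints: 45, 55, 65, 75
n = 107, Σfm = 6445, mean = 60.2336
Σfm² = 399875
Σf(m − x̄)² = Σfm² − (Σfm)²/n = 399875 − 6445²/107 = 11669.1589
Population variance = 11669.1589 / 107 = 109.0576

109.06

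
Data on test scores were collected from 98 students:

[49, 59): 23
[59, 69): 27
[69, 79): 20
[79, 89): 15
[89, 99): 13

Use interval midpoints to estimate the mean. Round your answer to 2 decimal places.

70.73

Midpoints: 54, 64, 74, 84, 94
Σfm = 23×54 + 27×64 + 20×74 + 15×84 + 13×94 = 6932
n = Σf = 98
Mean = 6932 / 98 = 70.7347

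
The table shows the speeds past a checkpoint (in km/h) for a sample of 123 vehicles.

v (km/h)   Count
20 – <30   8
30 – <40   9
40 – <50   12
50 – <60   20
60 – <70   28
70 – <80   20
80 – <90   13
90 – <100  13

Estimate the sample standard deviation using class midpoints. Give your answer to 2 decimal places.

19.49

Midpoints: 25, 35, 45, 55, 65, 75, 85, 95
n = 123, Σfm = 7815, mean = 63.5366
Σfm² = 542875
Σf(m − x̄)² = Σfm² − (Σfm)²/n = 542875 − 7815²/123 = 46336.5854
Sample variance = 46336.5854 / 122 = 379.8081
Standard deviation = √379.8081 = 19.4887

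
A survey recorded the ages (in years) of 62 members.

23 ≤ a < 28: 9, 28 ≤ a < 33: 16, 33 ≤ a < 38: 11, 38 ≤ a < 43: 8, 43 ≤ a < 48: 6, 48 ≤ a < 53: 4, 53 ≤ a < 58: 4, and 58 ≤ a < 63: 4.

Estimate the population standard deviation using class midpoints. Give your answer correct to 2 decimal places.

Midpoints: 25.5, 30.5, 35.5, 40.5, 45.5, 50.5, 55.5, 60.5
n = 62, Σfm = 2371, mean = 38.2419
Σfm² = 97305.5
Σf(m − x̄)² = Σfm² − (Σfm)²/n = 97305.5 − 2371²/62 = 6633.8710
Population variance = 6633.8710 / 62 = 106.9979
Standard deviation = √106.9979 = 10.3440

10.34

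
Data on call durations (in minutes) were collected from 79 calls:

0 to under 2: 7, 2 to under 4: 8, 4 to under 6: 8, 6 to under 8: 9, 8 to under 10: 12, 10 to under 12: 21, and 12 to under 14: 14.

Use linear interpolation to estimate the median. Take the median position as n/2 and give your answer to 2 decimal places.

Cumulative frequencies: 7, 15, 23, 32, 44, 65, 79
n = 79; position = n/2 = 39.5.
This falls in the class 8 to under 10: L = 8, F = 32, f = 12, h = 2.
Median ≈ 8 + ((39.5 − 32) / 12) × 2 = 9.2500

9.25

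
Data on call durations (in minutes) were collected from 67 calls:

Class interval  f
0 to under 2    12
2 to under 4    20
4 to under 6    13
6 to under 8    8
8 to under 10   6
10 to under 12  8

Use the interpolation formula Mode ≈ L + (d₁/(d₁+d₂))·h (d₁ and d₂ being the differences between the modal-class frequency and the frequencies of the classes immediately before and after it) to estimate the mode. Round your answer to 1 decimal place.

3.1

Modal class: 2 to under 4 (highest frequency 20).
d₁ = 20 − 12 = 8, d₂ = 20 − 13 = 7
Mode ≈ 2 + (8/(8+7)) × 2 = 2 + 1.0667 = 3.0667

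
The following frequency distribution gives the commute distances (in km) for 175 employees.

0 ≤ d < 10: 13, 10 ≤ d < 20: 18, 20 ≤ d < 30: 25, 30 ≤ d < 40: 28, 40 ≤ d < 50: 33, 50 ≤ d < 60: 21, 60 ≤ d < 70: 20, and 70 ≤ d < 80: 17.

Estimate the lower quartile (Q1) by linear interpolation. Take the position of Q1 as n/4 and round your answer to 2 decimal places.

25.10

Cumulative frequencies: 13, 31, 56, 84, 117, 138, 158, 175
n = 175; position = n/4 = 43.75.
This falls in the class 20 ≤ d < 30: L = 20, F = 31, f = 25, h = 10.
Lower quartile ≈ 20 + ((43.75 − 31) / 25) × 10 = 25.1000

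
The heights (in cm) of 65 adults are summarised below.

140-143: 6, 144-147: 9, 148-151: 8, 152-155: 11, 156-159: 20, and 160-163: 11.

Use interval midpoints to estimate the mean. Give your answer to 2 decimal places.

153.38

Midpoints: 141.5, 145.5, 149.5, 153.5, 157.5, 161.5
Σfm = 6×141.5 + 9×145.5 + 8×149.5 + 11×153.5 + 20×157.5 + 11×161.5 = 9969.5
n = Σf = 65
Mean = 9969.5 / 65 = 153.3769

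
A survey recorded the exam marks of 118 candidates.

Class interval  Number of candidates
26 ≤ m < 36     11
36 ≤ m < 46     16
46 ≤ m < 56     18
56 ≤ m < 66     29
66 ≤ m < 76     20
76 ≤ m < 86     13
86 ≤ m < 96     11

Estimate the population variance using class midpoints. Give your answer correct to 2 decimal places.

Midpoints: 31, 41, 51, 61, 71, 81, 91
n = 118, Σfm = 7158, mean = 60.6610
Σfm² = 469398
Σf(m − x̄)² = Σfm² − (Σfm)²/n = 469398 − 7158²/118 = 35186.4407
Population variance = 35186.4407 / 118 = 298.1902

298.19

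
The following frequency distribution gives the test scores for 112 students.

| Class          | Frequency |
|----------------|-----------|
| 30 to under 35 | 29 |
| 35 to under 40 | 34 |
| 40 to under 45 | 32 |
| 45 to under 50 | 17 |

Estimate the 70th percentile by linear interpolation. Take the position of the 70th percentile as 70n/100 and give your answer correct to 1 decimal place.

42.4

Cumulative frequencies: 29, 63, 95, 112
n = 112; position = 70n/100 = 78.4.
This falls in the class 40 to under 45: L = 40, F = 63, f = 32, h = 5.
70th percentile ≈ 40 + ((78.4 − 63) / 32) × 5 = 42.4062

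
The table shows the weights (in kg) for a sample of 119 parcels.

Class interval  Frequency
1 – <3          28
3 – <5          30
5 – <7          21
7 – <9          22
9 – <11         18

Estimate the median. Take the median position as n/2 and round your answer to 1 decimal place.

5.1

Cumulative frequencies: 28, 58, 79, 101, 119
n = 119; position = n/2 = 59.5.
This falls in the class 5 – <7: L = 5, F = 58, f = 21, h = 2.
Median ≈ 5 + ((59.5 − 58) / 21) × 2 = 5.1429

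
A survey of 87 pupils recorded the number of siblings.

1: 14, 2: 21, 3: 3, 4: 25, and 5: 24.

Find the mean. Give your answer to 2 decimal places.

3.28

Values: 1, 2, 3, 4, 5
Σfx = 14×1 + 21×2 + 3×3 + 25×4 + 24×5 = 285
n = Σf = 87
Mean = 285 / 87 = 3.2759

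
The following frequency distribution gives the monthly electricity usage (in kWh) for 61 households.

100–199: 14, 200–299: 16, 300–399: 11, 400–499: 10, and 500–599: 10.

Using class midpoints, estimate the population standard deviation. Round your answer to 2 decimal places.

139.55

Midpoints: 149.5, 249.5, 349.5, 449.5, 549.5
n = 61, Σfm = 19919.5, mean = 326.5492
Σfm² = 7692565.25
Σf(m − x̄)² = Σfm² − (Σfm)²/n = 7692565.25 − 19919.5²/61 = 1187868.8525
Population variance = 1187868.8525 / 61 = 19473.2599
Standard deviation = √19473.2599 = 139.5466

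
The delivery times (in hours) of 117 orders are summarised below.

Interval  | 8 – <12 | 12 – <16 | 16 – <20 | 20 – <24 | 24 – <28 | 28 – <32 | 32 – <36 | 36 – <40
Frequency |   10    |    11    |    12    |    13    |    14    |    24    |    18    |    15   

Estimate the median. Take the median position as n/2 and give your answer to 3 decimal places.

27.571

Cumulative frequencies: 10, 21, 33, 46, 60, 84, 102, 117
n = 117; position = n/2 = 58.5.
This falls in the class 24 – <28: L = 24, F = 46, f = 14, h = 4.
Median ≈ 24 + ((58.5 − 46) / 14) × 4 = 27.5714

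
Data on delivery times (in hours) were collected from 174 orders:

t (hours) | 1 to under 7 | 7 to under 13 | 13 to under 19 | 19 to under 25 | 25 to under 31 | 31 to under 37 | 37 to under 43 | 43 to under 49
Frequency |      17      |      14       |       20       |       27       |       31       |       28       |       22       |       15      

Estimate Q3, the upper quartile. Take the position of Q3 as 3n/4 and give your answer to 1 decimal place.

35.6

Cumulative frequencies: 17, 31, 51, 78, 109, 137, 159, 174
n = 174; position = 3n/4 = 130.5.
This falls in the class 31 to under 37: L = 31, F = 109, f = 28, h = 6.
Upper quartile ≈ 31 + ((130.5 − 109) / 28) × 6 = 35.6071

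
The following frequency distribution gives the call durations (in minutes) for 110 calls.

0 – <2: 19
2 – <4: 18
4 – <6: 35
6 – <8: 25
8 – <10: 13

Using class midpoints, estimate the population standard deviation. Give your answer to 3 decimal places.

2.492

Midpoints: 1, 3, 5, 7, 9
n = 110, Σfm = 540, mean = 4.9091
Σfm² = 3334
Σf(m − x̄)² = Σfm² − (Σfm)²/n = 3334 − 540²/110 = 683.0909
Population variance = 683.0909 / 110 = 6.2099
Standard deviation = √6.2099 = 2.4920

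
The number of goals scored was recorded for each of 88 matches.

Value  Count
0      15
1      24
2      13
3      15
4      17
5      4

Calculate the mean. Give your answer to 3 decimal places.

Values: 0, 1, 2, 3, 4, 5
Σfx = 15×0 + 24×1 + 13×2 + 15×3 + 17×4 + 4×5 = 183
n = Σf = 88
Mean = 183 / 88 = 2.0795

2.080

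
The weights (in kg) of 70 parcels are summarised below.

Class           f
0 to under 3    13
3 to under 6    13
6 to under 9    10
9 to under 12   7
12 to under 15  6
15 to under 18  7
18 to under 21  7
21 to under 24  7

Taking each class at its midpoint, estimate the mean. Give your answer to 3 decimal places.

10.243

Midpoints: 1.5, 4.5, 7.5, 10.5, 13.5, 16.5, 19.5, 22.5
Σfm = 13×1.5 + 13×4.5 + 10×7.5 + 7×10.5 + 6×13.5 + 7×16.5 + 7×19.5 + 7×22.5 = 717
n = Σf = 70
Mean = 717 / 70 = 10.2429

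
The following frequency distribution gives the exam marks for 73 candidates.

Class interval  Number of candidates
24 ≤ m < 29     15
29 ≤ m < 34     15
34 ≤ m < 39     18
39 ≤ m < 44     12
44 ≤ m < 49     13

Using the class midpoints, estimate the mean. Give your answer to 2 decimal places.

Midpoints: 26.5, 31.5, 36.5, 41.5, 46.5
Σfm = 15×26.5 + 15×31.5 + 18×36.5 + 12×41.5 + 13×46.5 = 2629.5
n = Σf = 73
Mean = 2629.5 / 73 = 36.0205

36.02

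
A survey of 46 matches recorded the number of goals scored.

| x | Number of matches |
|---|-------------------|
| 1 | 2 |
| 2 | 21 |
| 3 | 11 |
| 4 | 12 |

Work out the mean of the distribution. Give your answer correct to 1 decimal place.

Values: 1, 2, 3, 4
Σfx = 2×1 + 21×2 + 11×3 + 12×4 = 125
n = Σf = 46
Mean = 125 / 46 = 2.7174

2.7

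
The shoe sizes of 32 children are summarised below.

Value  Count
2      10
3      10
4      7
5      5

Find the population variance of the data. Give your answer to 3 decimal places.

Values: 2, 3, 4, 5
n = 32, Σfx = 103, mean = 3.2188
Σfx² = 367
Σf(x − x̄)² = Σfx² − (Σfx)²/n = 367 − 103²/32 = 35.4688
Population variance = 35.4688 / 32 = 1.1084

1.108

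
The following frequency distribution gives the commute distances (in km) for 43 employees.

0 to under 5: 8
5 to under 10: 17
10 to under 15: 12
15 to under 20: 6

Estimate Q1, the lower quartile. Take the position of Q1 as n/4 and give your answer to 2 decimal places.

Cumulative frequencies: 8, 25, 37, 43
n = 43; position = n/4 = 10.75.
This falls in the class 5 to under 10: L = 5, F = 8, f = 17, h = 5.
Lower quartile ≈ 5 + ((10.75 − 8) / 17) × 5 = 5.8088

5.81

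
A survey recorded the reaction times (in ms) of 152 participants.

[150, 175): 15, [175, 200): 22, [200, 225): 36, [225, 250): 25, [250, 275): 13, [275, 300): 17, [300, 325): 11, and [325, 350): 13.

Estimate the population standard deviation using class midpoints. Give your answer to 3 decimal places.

Midpoints: 162.5, 187.5, 212.5, 237.5, 262.5, 287.5, 312.5, 337.5
n = 152, Σfm = 36275, mean = 238.6513
Σfm² = 9061250
Σf(m − x̄)² = Σfm² − (Σfm)²/n = 9061250 − 36275²/152 = 404173.5197
Population variance = 404173.5197 / 152 = 2659.0363
Standard deviation = √2659.0363 = 51.5658

51.566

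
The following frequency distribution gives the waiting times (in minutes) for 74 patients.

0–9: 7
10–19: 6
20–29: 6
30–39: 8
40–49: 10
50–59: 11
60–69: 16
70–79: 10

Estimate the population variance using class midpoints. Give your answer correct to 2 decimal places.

Midpoints: 4.5, 14.5, 24.5, 34.5, 44.5, 54.5, 64.5, 74.5
n = 74, Σfm = 3363, mean = 45.4459
Σfm² = 189068.5
Σf(m − x̄)² = Σfm² − (Σfm)²/n = 189068.5 − 3363²/74 = 36233.7838
Population variance = 36233.7838 / 74 = 489.6457

489.65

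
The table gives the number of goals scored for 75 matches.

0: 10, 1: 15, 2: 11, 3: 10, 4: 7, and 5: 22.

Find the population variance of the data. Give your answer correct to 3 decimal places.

3.342

Values: 0, 1, 2, 3, 4, 5
n = 75, Σfx = 205, mean = 2.7333
Σfx² = 811
Σf(x − x̄)² = Σfx² − (Σfx)²/n = 811 − 205²/75 = 250.6667
Population variance = 250.6667 / 75 = 3.3422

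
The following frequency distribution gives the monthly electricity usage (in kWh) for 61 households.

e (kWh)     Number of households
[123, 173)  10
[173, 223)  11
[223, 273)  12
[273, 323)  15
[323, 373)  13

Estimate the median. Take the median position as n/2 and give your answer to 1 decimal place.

262.6

Cumulative frequencies: 10, 21, 33, 48, 61
n = 61; position = n/2 = 30.5.
This falls in the class [223, 273): L = 223, F = 21, f = 12, h = 50.
Median ≈ 223 + ((30.5 − 21) / 12) × 50 = 262.5833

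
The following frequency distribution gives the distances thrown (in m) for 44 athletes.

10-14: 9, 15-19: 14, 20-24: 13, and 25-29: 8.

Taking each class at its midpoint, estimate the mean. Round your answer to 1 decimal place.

Midpoints: 12, 17, 22, 27
Σfm = 9×12 + 14×17 + 13×22 + 8×27 = 848
n = Σf = 44
Mean = 848 / 44 = 19.2727

19.3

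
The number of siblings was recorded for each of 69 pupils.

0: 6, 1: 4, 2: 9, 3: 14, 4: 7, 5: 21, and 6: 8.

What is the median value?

Cumulative frequencies: 6, 10, 19, 33, 40, 61, 69
n = 69, so the median is the value in position (n+1)/2 = 35.
Position 35 falls at value 4.

4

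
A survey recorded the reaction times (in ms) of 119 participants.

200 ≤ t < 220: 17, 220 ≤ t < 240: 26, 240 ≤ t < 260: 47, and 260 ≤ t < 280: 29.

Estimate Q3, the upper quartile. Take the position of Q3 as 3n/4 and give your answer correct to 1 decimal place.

259.7

Cumulative frequencies: 17, 43, 90, 119
n = 119; position = 3n/4 = 89.25.
This falls in the class 240 ≤ t < 260: L = 240, F = 43, f = 47, h = 20.
Upper quartile ≈ 240 + ((89.25 − 43) / 47) × 20 = 259.6809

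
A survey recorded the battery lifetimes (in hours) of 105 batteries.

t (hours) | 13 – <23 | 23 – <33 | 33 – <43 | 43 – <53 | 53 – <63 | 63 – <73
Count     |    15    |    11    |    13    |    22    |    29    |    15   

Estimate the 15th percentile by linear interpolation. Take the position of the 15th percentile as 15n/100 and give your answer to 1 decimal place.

23.7

Cumulative frequencies: 15, 26, 39, 61, 90, 105
n = 105; position = 15n/100 = 15.75.
This falls in the class 23 – <33: L = 23, F = 15, f = 11, h = 10.
15th percentile ≈ 23 + ((15.75 − 15) / 11) × 10 = 23.6818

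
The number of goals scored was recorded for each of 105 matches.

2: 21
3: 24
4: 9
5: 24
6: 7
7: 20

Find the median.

4

Cumulative frequencies: 21, 45, 54, 78, 85, 105
n = 105, so the median is the value in position (n+1)/2 = 53.
Position 53 falls at value 4.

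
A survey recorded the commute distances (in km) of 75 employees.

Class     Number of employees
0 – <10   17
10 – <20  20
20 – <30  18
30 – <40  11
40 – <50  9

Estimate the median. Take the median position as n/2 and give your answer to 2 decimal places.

Cumulative frequencies: 17, 37, 55, 66, 75
n = 75; position = n/2 = 37.5.
This falls in the class 20 – <30: L = 20, F = 37, f = 18, h = 10.
Median ≈ 20 + ((37.5 − 37) / 18) × 10 = 20.2778

20.28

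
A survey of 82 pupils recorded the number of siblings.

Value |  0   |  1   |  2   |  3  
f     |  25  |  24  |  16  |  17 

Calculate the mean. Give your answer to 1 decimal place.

1.3

Values: 0, 1, 2, 3
Σfx = 25×0 + 24×1 + 16×2 + 17×3 = 107
n = Σf = 82
Mean = 107 / 82 = 1.3049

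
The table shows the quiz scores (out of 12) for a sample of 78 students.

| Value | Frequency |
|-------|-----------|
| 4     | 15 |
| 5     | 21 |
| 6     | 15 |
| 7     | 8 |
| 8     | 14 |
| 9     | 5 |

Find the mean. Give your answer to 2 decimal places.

6.00

Values: 4, 5, 6, 7, 8, 9
Σfx = 15×4 + 21×5 + 15×6 + 8×7 + 14×8 + 5×9 = 468
n = Σf = 78
Mean = 468 / 78 = 6.0000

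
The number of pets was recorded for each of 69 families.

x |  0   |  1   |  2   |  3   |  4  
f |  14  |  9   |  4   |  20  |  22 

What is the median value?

3

Cumulative frequencies: 14, 23, 27, 47, 69
n = 69, so the median is the value in position (n+1)/2 = 35.
Position 35 falls at value 3.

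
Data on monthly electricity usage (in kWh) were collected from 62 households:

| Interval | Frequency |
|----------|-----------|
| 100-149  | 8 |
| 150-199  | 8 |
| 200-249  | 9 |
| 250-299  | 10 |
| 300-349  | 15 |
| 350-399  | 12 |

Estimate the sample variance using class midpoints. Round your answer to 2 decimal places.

7147.01

Midpoints: 124.5, 174.5, 224.5, 274.5, 324.5, 374.5
n = 62, Σfm = 16519, mean = 266.4355
Σfm² = 4837215.5
Σf(m − x̄)² = Σfm² − (Σfm)²/n = 4837215.5 − 16519²/62 = 435967.7419
Sample variance = 435967.7419 / 61 = 7147.0122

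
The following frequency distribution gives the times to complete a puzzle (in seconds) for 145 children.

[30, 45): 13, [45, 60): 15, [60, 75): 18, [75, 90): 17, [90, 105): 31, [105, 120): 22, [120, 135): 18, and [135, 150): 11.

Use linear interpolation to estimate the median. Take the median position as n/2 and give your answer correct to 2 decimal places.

Cumulative frequencies: 13, 28, 46, 63, 94, 116, 134, 145
n = 145; position = n/2 = 72.5.
This falls in the class [90, 105): L = 90, F = 63, f = 31, h = 15.
Median ≈ 90 + ((72.5 − 63) / 31) × 15 = 94.5968

94.60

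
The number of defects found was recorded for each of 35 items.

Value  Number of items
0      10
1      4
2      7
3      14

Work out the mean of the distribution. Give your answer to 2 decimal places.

Values: 0, 1, 2, 3
Σfx = 10×0 + 4×1 + 7×2 + 14×3 = 60
n = Σf = 35
Mean = 60 / 35 = 1.7143

1.71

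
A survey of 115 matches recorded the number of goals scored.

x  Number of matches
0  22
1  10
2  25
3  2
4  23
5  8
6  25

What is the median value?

Cumulative frequencies: 22, 32, 57, 59, 82, 90, 115
n = 115, so the median is the value in position (n+1)/2 = 58.
Position 58 falls at value 3.

3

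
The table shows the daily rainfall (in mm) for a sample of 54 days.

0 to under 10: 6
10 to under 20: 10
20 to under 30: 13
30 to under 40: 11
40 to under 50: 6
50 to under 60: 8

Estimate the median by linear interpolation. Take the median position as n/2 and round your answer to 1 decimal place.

28.5

Cumulative frequencies: 6, 16, 29, 40, 46, 54
n = 54; position = n/2 = 27.
This falls in the class 20 to under 30: L = 20, F = 16, f = 13, h = 10.
Median ≈ 20 + ((27 − 16) / 13) × 10 = 28.4615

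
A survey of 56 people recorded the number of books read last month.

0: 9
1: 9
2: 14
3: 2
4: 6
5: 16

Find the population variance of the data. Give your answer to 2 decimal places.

Values: 0, 1, 2, 3, 4, 5
n = 56, Σfx = 147, mean = 2.6250
Σfx² = 579
Σf(x − x̄)² = Σfx² − (Σfx)²/n = 579 − 147²/56 = 193.1250
Population variance = 193.1250 / 56 = 3.4487

3.45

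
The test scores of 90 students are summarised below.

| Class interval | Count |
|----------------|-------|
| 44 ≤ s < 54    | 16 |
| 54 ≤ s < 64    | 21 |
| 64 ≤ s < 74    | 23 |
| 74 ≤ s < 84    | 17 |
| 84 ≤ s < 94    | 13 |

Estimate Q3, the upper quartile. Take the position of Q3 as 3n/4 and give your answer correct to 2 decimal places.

78.41

Cumulative frequencies: 16, 37, 60, 77, 90
n = 90; position = 3n/4 = 67.5.
This falls in the class 74 ≤ s < 84: L = 74, F = 60, f = 17, h = 10.
Upper quartile ≈ 74 + ((67.5 − 60) / 17) × 10 = 78.4118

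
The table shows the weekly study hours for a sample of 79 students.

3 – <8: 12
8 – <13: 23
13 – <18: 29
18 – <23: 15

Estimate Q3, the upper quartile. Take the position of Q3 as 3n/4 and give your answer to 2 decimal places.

17.18

Cumulative frequencies: 12, 35, 64, 79
n = 79; position = 3n/4 = 59.25.
This falls in the class 13 – <18: L = 13, F = 35, f = 29, h = 5.
Upper quartile ≈ 13 + ((59.25 − 35) / 29) × 5 = 17.1810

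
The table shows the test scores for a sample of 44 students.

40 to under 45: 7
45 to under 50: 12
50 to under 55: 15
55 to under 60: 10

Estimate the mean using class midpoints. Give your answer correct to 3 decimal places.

Midpoints: 42.5, 47.5, 52.5, 57.5
Σfm = 7×42.5 + 12×47.5 + 15×52.5 + 10×57.5 = 2230
n = Σf = 44
Mean = 2230 / 44 = 50.6818

50.682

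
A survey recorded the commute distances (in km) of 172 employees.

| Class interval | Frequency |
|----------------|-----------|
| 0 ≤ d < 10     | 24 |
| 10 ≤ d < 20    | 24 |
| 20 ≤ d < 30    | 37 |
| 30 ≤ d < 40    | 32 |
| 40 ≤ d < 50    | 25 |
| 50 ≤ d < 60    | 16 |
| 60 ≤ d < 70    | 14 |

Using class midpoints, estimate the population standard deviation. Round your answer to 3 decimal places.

Midpoints: 5, 15, 25, 35, 45, 55, 65
n = 172, Σfm = 5440, mean = 31.6279
Σfm² = 226500
Σf(m − x̄)² = Σfm² − (Σfm)²/n = 226500 − 5440²/172 = 54444.1860
Population variance = 54444.1860 / 172 = 316.5360
Standard deviation = √316.5360 = 17.7915

17.791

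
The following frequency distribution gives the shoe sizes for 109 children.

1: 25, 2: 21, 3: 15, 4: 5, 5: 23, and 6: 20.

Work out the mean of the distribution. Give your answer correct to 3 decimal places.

3.367

Values: 1, 2, 3, 4, 5, 6
Σfx = 25×1 + 21×2 + 15×3 + 5×4 + 23×5 + 20×6 = 367
n = Σf = 109
Mean = 367 / 109 = 3.3670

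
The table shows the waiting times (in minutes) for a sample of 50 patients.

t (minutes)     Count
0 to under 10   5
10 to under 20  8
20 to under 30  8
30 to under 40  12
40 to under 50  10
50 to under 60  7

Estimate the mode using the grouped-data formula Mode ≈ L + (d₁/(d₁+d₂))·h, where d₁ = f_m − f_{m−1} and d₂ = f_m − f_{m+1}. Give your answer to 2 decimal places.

Modal class: 30 to under 40 (highest frequency 12).
d₁ = 12 − 8 = 4, d₂ = 12 − 10 = 2
Mode ≈ 30 + (4/(4+2)) × 10 = 30 + 6.6667 = 36.6667

36.67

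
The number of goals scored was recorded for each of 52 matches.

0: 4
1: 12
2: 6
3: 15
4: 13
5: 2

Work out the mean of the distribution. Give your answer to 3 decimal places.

2.519

Values: 0, 1, 2, 3, 4, 5
Σfx = 4×0 + 12×1 + 6×2 + 15×3 + 13×4 + 2×5 = 131
n = Σf = 52
Mean = 131 / 52 = 2.5192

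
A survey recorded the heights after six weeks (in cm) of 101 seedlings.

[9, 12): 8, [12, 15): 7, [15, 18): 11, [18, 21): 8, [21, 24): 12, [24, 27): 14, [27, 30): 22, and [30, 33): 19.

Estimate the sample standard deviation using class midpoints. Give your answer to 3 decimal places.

Midpoints: 10.5, 13.5, 16.5, 19.5, 22.5, 25.5, 28.5, 31.5
n = 101, Σfm = 2368.5, mean = 23.4505
Σfm² = 60095.25
Σf(m − x̄)² = Σfm² − (Σfm)²/n = 60095.25 − 2368.5²/101 = 4552.7525
Sample variance = 4552.7525 / 100 = 45.5275
Standard deviation = √45.5275 = 6.7474

6.747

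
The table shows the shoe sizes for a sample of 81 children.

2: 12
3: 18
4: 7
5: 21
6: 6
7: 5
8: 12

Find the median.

Cumulative frequencies: 12, 30, 37, 58, 64, 69, 81
n = 81, so the median is the value in position (n+1)/2 = 41.
Position 41 falls at value 5.

5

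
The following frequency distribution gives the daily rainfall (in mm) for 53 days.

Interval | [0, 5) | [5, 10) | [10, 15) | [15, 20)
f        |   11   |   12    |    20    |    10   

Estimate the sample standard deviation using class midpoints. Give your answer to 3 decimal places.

5.148

Midpoints: 2.5, 7.5, 12.5, 17.5
n = 53, Σfm = 542.5, mean = 10.2358
Σfm² = 6931.25
Σf(m − x̄)² = Σfm² − (Σfm)²/n = 6931.25 − 542.5²/53 = 1378.3019
Sample variance = 1378.3019 / 52 = 26.5058
Standard deviation = √26.5058 = 5.1484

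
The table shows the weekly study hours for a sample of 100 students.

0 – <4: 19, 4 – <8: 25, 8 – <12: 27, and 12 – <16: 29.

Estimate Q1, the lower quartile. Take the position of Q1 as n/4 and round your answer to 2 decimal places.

4.96

Cumulative frequencies: 19, 44, 71, 100
n = 100; position = n/4 = 25.
This falls in the class 4 – <8: L = 4, F = 19, f = 25, h = 4.
Lower quartile ≈ 4 + ((25 − 19) / 25) × 4 = 4.9600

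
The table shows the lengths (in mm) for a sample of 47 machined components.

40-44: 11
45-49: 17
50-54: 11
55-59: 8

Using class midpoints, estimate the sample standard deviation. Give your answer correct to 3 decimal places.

Midpoints: 42, 47, 52, 57
n = 47, Σfm = 2289, mean = 48.7021
Σfm² = 112693
Σf(m − x̄)² = Σfm² − (Σfm)²/n = 112693 − 2289²/47 = 1213.8298
Sample variance = 1213.8298 / 46 = 26.3876
Standard deviation = √26.3876 = 5.1369

5.137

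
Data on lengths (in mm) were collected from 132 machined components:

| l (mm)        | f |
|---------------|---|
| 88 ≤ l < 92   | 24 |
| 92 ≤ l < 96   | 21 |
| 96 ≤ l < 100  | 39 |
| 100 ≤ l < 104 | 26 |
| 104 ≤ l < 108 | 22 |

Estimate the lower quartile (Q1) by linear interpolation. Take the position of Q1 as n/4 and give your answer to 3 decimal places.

93.714

Cumulative frequencies: 24, 45, 84, 110, 132
n = 132; position = n/4 = 33.
This falls in the class 92 ≤ l < 96: L = 92, F = 24, f = 21, h = 4.
Lower quartile ≈ 92 + ((33 − 24) / 21) × 4 = 93.7143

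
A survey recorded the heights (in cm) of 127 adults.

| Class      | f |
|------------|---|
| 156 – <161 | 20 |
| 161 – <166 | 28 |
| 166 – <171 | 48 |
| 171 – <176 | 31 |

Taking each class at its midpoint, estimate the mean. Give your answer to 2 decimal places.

167.04

Midpoints: 158.5, 163.5, 168.5, 173.5
Σfm = 20×158.5 + 28×163.5 + 48×168.5 + 31×173.5 = 21214.5
n = Σf = 127
Mean = 21214.5 / 127 = 167.0433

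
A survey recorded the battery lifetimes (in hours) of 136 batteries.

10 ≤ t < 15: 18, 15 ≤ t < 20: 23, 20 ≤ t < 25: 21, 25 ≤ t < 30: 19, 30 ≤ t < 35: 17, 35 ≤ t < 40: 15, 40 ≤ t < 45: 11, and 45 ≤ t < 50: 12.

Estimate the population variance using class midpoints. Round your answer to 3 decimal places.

118.132

Midpoints: 12.5, 17.5, 22.5, 27.5, 32.5, 37.5, 42.5, 47.5
n = 136, Σfm = 3775, mean = 27.7574
Σfm² = 120850
Σf(m − x̄)² = Σfm² − (Σfm)²/n = 120850 − 3775²/136 = 16065.9926
Population variance = 16065.9926 / 136 = 118.1323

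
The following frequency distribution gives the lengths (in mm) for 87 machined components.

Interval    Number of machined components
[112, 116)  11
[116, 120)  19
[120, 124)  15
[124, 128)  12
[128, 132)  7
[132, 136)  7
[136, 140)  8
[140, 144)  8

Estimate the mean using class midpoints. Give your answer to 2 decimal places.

125.59

Midpoints: 114, 118, 122, 126, 130, 134, 138, 142
Σfm = 11×114 + 19×118 + 15×122 + 12×126 + 7×130 + 7×134 + 8×138 + 8×142 = 10926
n = Σf = 87
Mean = 10926 / 87 = 125.5862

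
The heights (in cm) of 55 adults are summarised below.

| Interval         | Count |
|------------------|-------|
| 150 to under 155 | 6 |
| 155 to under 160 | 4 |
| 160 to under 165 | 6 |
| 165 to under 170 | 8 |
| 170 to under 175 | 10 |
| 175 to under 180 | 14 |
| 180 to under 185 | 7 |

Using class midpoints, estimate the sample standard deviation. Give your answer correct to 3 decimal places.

9.422

Midpoints: 152.5, 157.5, 162.5, 167.5, 172.5, 177.5, 182.5
n = 55, Σfm = 9347.5, mean = 169.9545
Σfm² = 1593443.75
Σf(m − x̄)² = Σfm² − (Σfm)²/n = 1593443.75 − 9347.5²/55 = 4793.6364
Sample variance = 4793.6364 / 54 = 88.7710
Standard deviation = √88.7710 = 9.4218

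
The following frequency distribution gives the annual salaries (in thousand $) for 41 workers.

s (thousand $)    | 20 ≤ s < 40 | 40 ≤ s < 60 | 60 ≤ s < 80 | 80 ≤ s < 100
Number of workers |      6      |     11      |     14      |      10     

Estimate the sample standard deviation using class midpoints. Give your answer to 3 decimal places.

Midpoints: 30, 50, 70, 90
n = 41, Σfm = 2610, mean = 63.6585
Σfm² = 182500
Σf(m − x̄)² = Σfm² − (Σfm)²/n = 182500 − 2610²/41 = 16351.2195
Sample variance = 16351.2195 / 40 = 408.7805
Standard deviation = √408.7805 = 20.2183

20.218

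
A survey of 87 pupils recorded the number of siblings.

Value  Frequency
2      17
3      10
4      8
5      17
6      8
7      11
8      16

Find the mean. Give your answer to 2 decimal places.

Values: 2, 3, 4, 5, 6, 7, 8
Σfx = 17×2 + 10×3 + 8×4 + 17×5 + 8×6 + 11×7 + 16×8 = 434
n = Σf = 87
Mean = 434 / 87 = 4.9885

4.99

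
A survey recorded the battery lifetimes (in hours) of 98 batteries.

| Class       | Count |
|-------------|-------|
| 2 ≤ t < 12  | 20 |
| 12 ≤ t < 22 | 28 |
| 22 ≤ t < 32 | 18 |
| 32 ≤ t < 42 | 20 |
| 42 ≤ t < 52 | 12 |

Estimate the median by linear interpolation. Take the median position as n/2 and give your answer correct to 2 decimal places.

22.56

Cumulative frequencies: 20, 48, 66, 86, 98
n = 98; position = n/2 = 49.
This falls in the class 22 ≤ t < 32: L = 22, F = 48, f = 18, h = 10.
Median ≈ 22 + ((49 − 48) / 18) × 10 = 22.5556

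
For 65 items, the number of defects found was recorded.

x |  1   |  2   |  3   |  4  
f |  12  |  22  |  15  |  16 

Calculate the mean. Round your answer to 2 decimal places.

2.54

Values: 1, 2, 3, 4
Σfx = 12×1 + 22×2 + 15×3 + 16×4 = 165
n = Σf = 65
Mean = 165 / 65 = 2.5385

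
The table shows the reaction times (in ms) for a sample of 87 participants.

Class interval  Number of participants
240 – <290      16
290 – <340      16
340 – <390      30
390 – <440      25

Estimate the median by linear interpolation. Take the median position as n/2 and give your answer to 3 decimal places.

Cumulative frequencies: 16, 32, 62, 87
n = 87; position = n/2 = 43.5.
This falls in the class 340 – <390: L = 340, F = 32, f = 30, h = 50.
Median ≈ 340 + ((43.5 − 32) / 30) × 50 = 359.1667

359.167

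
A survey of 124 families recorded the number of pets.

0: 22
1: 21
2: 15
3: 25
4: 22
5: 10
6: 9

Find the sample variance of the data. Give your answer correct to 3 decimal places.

Values: 0, 1, 2, 3, 4, 5, 6
n = 124, Σfx = 318, mean = 2.5645
Σfx² = 1232
Σf(x − x̄)² = Σfx² − (Σfx)²/n = 1232 − 318²/124 = 416.4839
Sample variance = 416.4839 / 123 = 3.3860

3.386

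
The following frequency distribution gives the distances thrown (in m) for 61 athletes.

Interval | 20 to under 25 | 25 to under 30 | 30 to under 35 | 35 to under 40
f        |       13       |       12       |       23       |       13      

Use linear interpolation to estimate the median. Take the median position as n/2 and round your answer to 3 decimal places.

Cumulative frequencies: 13, 25, 48, 61
n = 61; position = n/2 = 30.5.
This falls in the class 30 to under 35: L = 30, F = 25, f = 23, h = 5.
Median ≈ 30 + ((30.5 − 25) / 23) × 5 = 31.1957

31.196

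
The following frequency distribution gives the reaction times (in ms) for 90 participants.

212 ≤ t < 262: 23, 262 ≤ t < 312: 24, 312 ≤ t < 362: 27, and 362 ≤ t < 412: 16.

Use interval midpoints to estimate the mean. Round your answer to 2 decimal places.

Midpoints: 237, 287, 337, 387
Σfm = 23×237 + 24×287 + 27×337 + 16×387 = 27630
n = Σf = 90
Mean = 27630 / 90 = 307.0000

307.00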